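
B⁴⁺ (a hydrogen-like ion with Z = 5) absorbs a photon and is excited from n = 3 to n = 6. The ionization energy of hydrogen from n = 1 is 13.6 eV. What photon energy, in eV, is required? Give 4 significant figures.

The Bohr energies scale as Z², so for Z = 5: E_n = −340.0/n² eV.
E_6 = −340.0/36 = −9.444 eV and E_3 = −340.0/9 = −37.78 eV.
The photon energy is |E_6 − E_3| = 28.33 eV.

28.33 eV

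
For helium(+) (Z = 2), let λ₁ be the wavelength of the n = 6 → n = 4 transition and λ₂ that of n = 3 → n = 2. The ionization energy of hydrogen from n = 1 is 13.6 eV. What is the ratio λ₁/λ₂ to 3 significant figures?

λ ∝ 1/ΔE ∝ 1/(1/n_f² − 1/n_i²), and the Z² and hc factors cancel in the ratio.
λ₁/λ₂ = (1/2² − 1/3²)/(1/4² − 1/6²) = 0.1389/0.03472 = 4.00.

4.00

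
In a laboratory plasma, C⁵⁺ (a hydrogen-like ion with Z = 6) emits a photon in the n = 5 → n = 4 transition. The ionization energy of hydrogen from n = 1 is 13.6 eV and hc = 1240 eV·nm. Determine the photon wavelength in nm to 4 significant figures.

112.6 nm

For Z = 6 the level energies scale as Z², so the effective Rydberg energy is 13.6 × 36 = 489.6 eV.
ΔE = 489.6 × (1/4² − 1/5²) = 489.6 × 0.02250 = 11.02 eV.
λ = hc/ΔE = 1240 / 11.02 = 112.6 nm.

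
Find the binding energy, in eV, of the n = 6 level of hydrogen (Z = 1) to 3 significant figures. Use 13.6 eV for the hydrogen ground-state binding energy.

0.378 eV

E_6 = −13.60/36 = −0.378 eV, so ionization (to E = 0) requires 0.378 eV.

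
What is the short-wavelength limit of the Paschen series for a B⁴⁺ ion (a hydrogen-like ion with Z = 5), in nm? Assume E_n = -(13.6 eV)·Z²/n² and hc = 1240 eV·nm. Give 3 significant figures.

32.8 nm

The Paschen series has lower level n_f = 3; the series limit corresponds to n_i → ∞.
ΔE_max = 13.6 × 25 / 3² = 37.78 eV.
λ_min = 1240 / 37.78 = 32.8 nm.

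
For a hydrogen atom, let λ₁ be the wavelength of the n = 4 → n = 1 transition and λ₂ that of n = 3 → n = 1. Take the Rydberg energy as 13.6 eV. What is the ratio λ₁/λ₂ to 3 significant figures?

λ ∝ 1/ΔE ∝ 1/(1/n_f² − 1/n_i²), and the Z² and hc factors cancel in the ratio.
λ₁/λ₂ = (1/1² − 1/3²)/(1/1² − 1/4²) = 0.8889/0.9375 = 0.948.

0.948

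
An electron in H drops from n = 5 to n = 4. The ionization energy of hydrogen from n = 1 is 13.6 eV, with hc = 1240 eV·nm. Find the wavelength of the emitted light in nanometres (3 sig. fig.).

ΔE = 13.60 × (1/4² − 1/5²) = 13.60 × 0.02250 = 0.3060 eV.
λ = hc/ΔE = 1240 / 0.3060 = 4050 nm.
This line belongs to the Brackett series.

4050 nm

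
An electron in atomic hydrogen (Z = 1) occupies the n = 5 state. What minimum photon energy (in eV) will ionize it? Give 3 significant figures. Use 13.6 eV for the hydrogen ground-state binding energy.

0.544 eV

E_5 = −13.60/25 = −0.544 eV, so ionization (to E = 0) requires 0.544 eV.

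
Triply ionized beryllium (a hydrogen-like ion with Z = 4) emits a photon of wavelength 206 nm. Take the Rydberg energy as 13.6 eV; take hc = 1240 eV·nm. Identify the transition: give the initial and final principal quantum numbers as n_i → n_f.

The photon energy is ΔE = hc/λ = 1240 / 206 = 6.019 eV.
With Z = 4, ΔE = 217.6 × (1/n_f² − 1/n_i²), so 1/n_f² − 1/n_i² = 0.02766.
Trying n_f = 5 gives 1/n_i² = 0.01234, i.e. n_i ≈ 9; this pair matches.

n_i = 9, n_f = 5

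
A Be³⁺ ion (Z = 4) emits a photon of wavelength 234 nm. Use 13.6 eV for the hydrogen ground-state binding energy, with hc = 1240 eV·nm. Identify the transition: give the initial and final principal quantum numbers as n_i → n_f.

The photon energy is ΔE = hc/λ = 1240 / 234 = 5.299 eV.
With Z = 4, ΔE = 217.6 × (1/n_f² − 1/n_i²), so 1/n_f² − 1/n_i² = 0.02435.
Trying n_f = 5 gives 1/n_i² = 0.01565, i.e. n_i ≈ 8; this pair matches.

n_i = 8, n_f = 5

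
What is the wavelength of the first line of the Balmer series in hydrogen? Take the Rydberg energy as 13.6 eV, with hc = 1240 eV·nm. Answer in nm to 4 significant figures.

656.5 nm

The Balmer series terminates on n_f = 2; the first line has n_i = 2+1 = 3.
ΔE = 13.60 × (1/2² − 1/3²) = 1.889 eV.
λ = 1240 / 1.889 = 656.5 nm.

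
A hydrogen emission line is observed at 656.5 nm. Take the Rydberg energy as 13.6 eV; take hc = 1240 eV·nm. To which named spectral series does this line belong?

ΔE = 1240/656.5 = 1.889 eV.
This matches 13.6 × (1/2² − 1/3²), so n_f = 2: the Balmer series.

Balmer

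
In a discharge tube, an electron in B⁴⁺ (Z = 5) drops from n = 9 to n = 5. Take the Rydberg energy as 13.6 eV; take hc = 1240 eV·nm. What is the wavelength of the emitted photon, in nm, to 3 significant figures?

132 nm

For Z = 5 the level energies scale as Z², so the effective Rydberg energy is 13.6 × 25 = 340.0 eV.
ΔE = 340.0 × (1/5² − 1/9²) = 340.0 × 0.02765 = 9.402 eV.
λ = hc/ΔE = 1240 / 9.402 = 132 nm.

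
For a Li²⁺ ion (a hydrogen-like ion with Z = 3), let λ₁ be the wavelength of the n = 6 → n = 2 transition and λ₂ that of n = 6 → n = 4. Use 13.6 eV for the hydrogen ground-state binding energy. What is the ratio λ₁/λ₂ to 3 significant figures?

0.156

λ ∝ 1/ΔE ∝ 1/(1/n_f² − 1/n_i²), and the Z² and hc factors cancel in the ratio.
λ₁/λ₂ = (1/4² − 1/6²)/(1/2² − 1/6²) = 0.03472/0.2222 = 0.156.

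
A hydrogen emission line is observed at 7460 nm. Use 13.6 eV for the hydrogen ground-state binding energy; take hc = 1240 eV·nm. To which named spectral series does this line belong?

ΔE = 1240/7460 = 0.1662 eV.
This matches 13.6 × (1/5² − 1/6²), so n_f = 5: the Pfund series.

Pfund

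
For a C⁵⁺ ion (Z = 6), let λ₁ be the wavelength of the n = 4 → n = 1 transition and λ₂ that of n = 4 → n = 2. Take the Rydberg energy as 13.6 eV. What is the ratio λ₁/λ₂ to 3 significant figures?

0.200

λ ∝ 1/ΔE ∝ 1/(1/n_f² − 1/n_i²), and the Z² and hc factors cancel in the ratio.
λ₁/λ₂ = (1/2² − 1/4²)/(1/1² − 1/4²) = 0.1875/0.9375 = 0.200.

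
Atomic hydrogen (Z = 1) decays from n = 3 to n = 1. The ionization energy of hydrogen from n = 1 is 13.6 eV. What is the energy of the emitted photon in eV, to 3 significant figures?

E_3 = −13.60/9 = −1.511 eV and E_1 = −13.60/1 = −13.60 eV.
The photon energy is |E_3 − E_1| = 12.1 eV.

12.1 eV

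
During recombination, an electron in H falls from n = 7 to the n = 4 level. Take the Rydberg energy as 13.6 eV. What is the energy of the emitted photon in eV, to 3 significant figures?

0.572 eV

E_7 = −13.60/49 = −0.2776 eV and E_4 = −13.60/16 = −0.8500 eV.
The photon energy is |E_7 − E_4| = 0.572 eV.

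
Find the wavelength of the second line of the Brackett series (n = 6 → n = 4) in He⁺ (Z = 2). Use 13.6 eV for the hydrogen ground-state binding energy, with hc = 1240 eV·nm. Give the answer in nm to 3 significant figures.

The Brackett series terminates on n_f = 4; the second line has n_i = 4+2 = 6.
ΔE = 54.40 × (1/4² − 1/6²) = 1.889 eV.
λ = 1240 / 1.889 = 656 nm.

656 nm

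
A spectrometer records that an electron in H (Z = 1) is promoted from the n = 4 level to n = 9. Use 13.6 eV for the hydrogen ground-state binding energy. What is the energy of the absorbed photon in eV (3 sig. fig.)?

0.682 eV

E_9 = −13.60/81 = −0.1679 eV and E_4 = −13.60/16 = −0.8500 eV.
The photon energy is |E_9 − E_4| = 0.682 eV.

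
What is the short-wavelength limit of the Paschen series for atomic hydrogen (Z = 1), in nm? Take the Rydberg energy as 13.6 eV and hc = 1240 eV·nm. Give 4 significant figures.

The Paschen series has lower level n_f = 3; the series limit corresponds to n_i → ∞.
ΔE_max = 13.6 × 1 / 3² = 1.511 eV.
λ_min = 1240 / 1.511 = 820.6 nm.

820.6 nm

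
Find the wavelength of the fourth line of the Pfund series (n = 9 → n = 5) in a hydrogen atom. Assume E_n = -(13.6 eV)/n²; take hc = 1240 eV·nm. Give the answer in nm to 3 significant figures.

The Pfund series terminates on n_f = 5; the fourth line has n_i = 5+4 = 9.
ΔE = 13.60 × (1/5² − 1/9²) = 0.3761 eV.
λ = 1240 / 0.3761 = 3300 nm.

3300 nm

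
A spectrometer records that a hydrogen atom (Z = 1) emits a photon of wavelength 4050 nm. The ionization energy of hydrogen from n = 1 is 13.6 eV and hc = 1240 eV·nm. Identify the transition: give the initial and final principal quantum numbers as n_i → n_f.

The photon energy is ΔE = hc/λ = 1240 / 4050 = 0.3062 eV.
With Z = 1, ΔE = 13.60 × (1/n_f² − 1/n_i²), so 1/n_f² − 1/n_i² = 0.02251.
Trying n_f = 4 gives 1/n_i² = 0.03999, i.e. n_i ≈ 5; this pair matches.

n_i = 5, n_f = 4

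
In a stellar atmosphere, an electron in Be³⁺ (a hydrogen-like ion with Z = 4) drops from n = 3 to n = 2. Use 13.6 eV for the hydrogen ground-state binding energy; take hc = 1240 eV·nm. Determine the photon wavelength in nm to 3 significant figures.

41.0 nm

For Z = 4 the level energies scale as Z², so the effective Rydberg energy is 13.6 × 16 = 217.6 eV.
ΔE = 217.6 × (1/2² − 1/3²) = 217.6 × 0.1389 = 30.22 eV.
λ = hc/ΔE = 1240 / 30.22 = 41.0 nm.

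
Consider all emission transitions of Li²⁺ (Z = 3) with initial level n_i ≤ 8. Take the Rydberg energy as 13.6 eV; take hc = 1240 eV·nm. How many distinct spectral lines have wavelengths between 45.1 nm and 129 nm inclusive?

7

Enumerate all n_i → n_f pairs with 1 ≤ n_f < n_i ≤ 8 and compute λ = 1240 / [13.6·9·(1/n_f² − 1/n_i²)].
Lines falling in [45.1, 129] nm: 6→2 (45.59 nm), 5→2 (48.24 nm), 4→2 (54.03 nm), 3→2 (72.94 nm), 8→3 (106.1 nm), 7→3 (111.7 nm), 6→3 (121.6 nm).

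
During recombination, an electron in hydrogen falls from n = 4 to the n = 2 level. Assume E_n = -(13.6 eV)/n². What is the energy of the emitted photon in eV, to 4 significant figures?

E_4 = −13.60/16 = −0.8500 eV and E_2 = −13.60/4 = −3.400 eV.
The photon energy is |E_4 − E_2| = 2.550 eV.

2.550 eV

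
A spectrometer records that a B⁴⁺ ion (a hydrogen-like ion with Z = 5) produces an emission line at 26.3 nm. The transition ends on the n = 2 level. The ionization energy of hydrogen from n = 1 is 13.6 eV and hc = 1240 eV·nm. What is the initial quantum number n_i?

n_i = 3

The photon energy is ΔE = hc/λ = 1240 / 26.3 = 47.15 eV.
With Z = 5, ΔE = 340.0 × (1/n_f² − 1/n_i²), so 1/n_f² − 1/n_i² = 0.1387.
With n_f = 2: 1/n_i² = 1/4 − 0.1387 = 0.1113, so n_i ≈ 3.00.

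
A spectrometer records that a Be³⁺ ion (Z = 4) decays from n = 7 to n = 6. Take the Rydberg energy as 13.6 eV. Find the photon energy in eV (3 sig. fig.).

1.60 eV

The Bohr energies scale as Z², so for Z = 4: E_n = −217.6/n² eV.
E_7 = −217.6/49 = −4.441 eV and E_6 = −217.6/36 = −6.044 eV.
The photon energy is |E_7 − E_6| = 1.60 eV.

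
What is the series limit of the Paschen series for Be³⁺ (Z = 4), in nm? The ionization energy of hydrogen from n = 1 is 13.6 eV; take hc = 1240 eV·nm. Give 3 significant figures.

The Paschen series has lower level n_f = 3; the series limit corresponds to n_i → ∞.
ΔE_max = 13.6 × 16 / 3² = 24.18 eV.
λ_min = 1240 / 24.18 = 51.3 nm.

51.3 nm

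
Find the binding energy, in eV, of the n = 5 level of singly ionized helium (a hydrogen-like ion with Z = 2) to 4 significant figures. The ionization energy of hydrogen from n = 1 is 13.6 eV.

2.176 eV

E_n = −13.6 Z²/n² = −54.40/n² eV for Z = 2.
E_5 = −54.40/25 = −2.176 eV, so ionization (to E = 0) requires 2.176 eV.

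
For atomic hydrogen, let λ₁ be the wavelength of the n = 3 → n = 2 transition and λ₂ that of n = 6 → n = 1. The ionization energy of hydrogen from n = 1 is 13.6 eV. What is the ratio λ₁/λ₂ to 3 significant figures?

λ ∝ 1/ΔE ∝ 1/(1/n_f² − 1/n_i²), and the Z² and hc factors cancel in the ratio.
λ₁/λ₂ = (1/1² − 1/6²)/(1/2² − 1/3²) = 0.9722/0.1389 = 7.00.

7.00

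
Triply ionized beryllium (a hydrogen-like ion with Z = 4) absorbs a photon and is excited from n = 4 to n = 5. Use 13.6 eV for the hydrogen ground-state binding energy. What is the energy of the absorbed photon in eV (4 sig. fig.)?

4.896 eV

The Bohr energies scale as Z², so for Z = 4: E_n = −217.6/n² eV.
E_5 = −217.6/25 = −8.704 eV and E_4 = −217.6/16 = −13.60 eV.
The photon energy is |E_5 − E_4| = 4.896 eV.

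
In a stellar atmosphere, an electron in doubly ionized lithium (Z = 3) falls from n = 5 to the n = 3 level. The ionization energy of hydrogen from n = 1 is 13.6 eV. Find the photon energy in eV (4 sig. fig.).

8.704 eV

The Bohr energies scale as Z², so for Z = 3: E_n = −122.4/n² eV.
E_5 = −122.4/25 = −4.896 eV and E_3 = −122.4/9 = −13.60 eV.
The photon energy is |E_5 − E_3| = 8.704 eV.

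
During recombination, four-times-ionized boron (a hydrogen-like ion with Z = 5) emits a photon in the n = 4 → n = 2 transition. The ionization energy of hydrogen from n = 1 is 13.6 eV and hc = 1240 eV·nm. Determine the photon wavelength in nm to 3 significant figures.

For Z = 5 the level energies scale as Z², so the effective Rydberg energy is 13.6 × 25 = 340.0 eV.
ΔE = 340.0 × (1/2² − 1/4²) = 340.0 × 0.1875 = 63.75 eV.
λ = hc/ΔE = 1240 / 63.75 = 19.5 nm.

19.5 nm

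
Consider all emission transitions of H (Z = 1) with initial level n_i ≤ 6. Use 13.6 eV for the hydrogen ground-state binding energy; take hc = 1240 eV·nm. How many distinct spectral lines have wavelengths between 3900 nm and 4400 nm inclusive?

Enumerate all n_i → n_f pairs with 1 ≤ n_f < n_i ≤ 6 and compute λ = 1240 / [13.6·1·(1/n_f² − 1/n_i²)].
Lines falling in [3900, 4400] nm: 5→4 (4052 nm).

1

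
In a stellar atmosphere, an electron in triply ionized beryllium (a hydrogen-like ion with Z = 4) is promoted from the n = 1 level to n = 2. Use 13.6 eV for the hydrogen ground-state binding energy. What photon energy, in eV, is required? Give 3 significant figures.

163 eV

The Bohr energies scale as Z², so for Z = 4: E_n = −217.6/n² eV.
E_2 = −217.6/4 = −54.40 eV and E_1 = −217.6/1 = −217.6 eV.
The photon energy is |E_2 − E_1| = 163 eV.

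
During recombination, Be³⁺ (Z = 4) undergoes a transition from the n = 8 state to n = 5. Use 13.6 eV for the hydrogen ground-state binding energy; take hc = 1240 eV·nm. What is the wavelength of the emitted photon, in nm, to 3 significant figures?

For Z = 4 the level energies scale as Z², so the effective Rydberg energy is 13.6 × 16 = 217.6 eV.
ΔE = 217.6 × (1/5² − 1/8²) = 217.6 × 0.02438 = 5.304 eV.
λ = hc/ΔE = 1240 / 5.304 = 234 nm.

234 nm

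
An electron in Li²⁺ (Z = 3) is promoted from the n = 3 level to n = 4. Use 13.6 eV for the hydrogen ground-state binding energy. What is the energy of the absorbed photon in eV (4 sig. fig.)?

The Bohr energies scale as Z², so for Z = 3: E_n = −122.4/n² eV.
E_4 = −122.4/16 = −7.650 eV and E_3 = −122.4/9 = −13.60 eV.
The photon energy is |E_4 − E_3| = 5.950 eV.

5.950 eV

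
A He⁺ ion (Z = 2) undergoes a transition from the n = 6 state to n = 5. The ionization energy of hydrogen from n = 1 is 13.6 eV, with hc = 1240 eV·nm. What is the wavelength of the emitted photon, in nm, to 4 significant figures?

For Z = 2 the level energies scale as Z², so the effective Rydberg energy is 13.6 × 4 = 54.40 eV.
ΔE = 54.40 × (1/5² − 1/6²) = 54.40 × 0.01222 = 0.6649 eV.
λ = hc/ΔE = 1240 / 0.6649 = 1865 nm.

1865 nm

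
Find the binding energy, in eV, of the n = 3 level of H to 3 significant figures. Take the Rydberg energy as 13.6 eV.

E_3 = −13.60/9 = −1.51 eV, so ionization (to E = 0) requires 1.51 eV.

1.51 eV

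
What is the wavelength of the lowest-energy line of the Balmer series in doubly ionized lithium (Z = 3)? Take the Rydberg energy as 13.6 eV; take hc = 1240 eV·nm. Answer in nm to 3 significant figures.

72.9 nm

The Balmer series terminates on n_f = 2; the first line has n_i = 2+1 = 3.
ΔE = 122.4 × (1/2² − 1/3²) = 17.00 eV.
λ = 1240 / 17.00 = 72.9 nm.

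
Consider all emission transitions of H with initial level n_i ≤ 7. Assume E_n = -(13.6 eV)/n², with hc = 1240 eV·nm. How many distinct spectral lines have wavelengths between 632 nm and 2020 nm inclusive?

5

Enumerate all n_i → n_f pairs with 1 ≤ n_f < n_i ≤ 7 and compute λ = 1240 / [13.6·1·(1/n_f² − 1/n_i²)].
Lines falling in [632, 2020] nm: 3→2 (656.5 nm), 7→3 (1005 nm), 6→3 (1094 nm), 5→3 (1282 nm), 4→3 (1876 nm).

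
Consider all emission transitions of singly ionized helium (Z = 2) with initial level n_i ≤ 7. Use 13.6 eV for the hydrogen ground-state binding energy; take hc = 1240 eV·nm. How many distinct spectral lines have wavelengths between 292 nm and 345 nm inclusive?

1

Enumerate all n_i → n_f pairs with 1 ≤ n_f < n_i ≤ 7 and compute λ = 1240 / [13.6·4·(1/n_f² − 1/n_i²)].
Lines falling in [292, 345] nm: 5→3 (320.5 nm).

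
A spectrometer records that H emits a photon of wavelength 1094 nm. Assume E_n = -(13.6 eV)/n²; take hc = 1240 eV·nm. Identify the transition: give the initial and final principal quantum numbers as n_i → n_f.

n_i = 6, n_f = 3

The photon energy is ΔE = hc/λ = 1240 / 1094 = 1.133 eV.
With Z = 1, ΔE = 13.60 × (1/n_f² − 1/n_i²), so 1/n_f² − 1/n_i² = 0.08334.
Trying n_f = 3 gives 1/n_i² = 0.02777, i.e. n_i ≈ 6; this pair matches.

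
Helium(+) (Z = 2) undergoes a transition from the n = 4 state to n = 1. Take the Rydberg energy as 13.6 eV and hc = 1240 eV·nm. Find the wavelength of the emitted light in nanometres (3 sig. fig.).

24.3 nm

For Z = 2 the level energies scale as Z², so the effective Rydberg energy is 13.6 × 4 = 54.40 eV.
ΔE = 54.40 × (1/1² − 1/4²) = 54.40 × 0.9375 = 51.00 eV.
λ = hc/ΔE = 1240 / 51.00 = 24.3 nm.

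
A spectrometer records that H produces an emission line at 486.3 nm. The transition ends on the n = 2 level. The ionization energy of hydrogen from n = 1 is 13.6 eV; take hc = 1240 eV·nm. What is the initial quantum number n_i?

The photon energy is ΔE = hc/λ = 1240 / 486.3 = 2.550 eV.
With Z = 1, ΔE = 13.60 × (1/n_f² − 1/n_i²), so 1/n_f² − 1/n_i² = 0.1875.
With n_f = 2: 1/n_i² = 1/4 − 0.1875 = 0.06251, so n_i ≈ 4.00.

n_i = 4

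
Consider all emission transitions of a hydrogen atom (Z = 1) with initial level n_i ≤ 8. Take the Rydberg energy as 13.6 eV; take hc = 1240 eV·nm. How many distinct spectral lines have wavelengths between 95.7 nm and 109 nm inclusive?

2

Enumerate all n_i → n_f pairs with 1 ≤ n_f < n_i ≤ 8 and compute λ = 1240 / [13.6·1·(1/n_f² − 1/n_i²)].
Lines falling in [95.7, 109] nm: 4→1 (97.25 nm), 3→1 (102.6 nm).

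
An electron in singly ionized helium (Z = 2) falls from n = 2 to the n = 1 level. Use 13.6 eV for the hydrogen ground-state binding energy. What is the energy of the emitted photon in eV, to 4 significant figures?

40.80 eV

The Bohr energies scale as Z², so for Z = 2: E_n = −54.40/n² eV.
E_2 = −54.40/4 = −13.60 eV and E_1 = −54.40/1 = −54.40 eV.
The photon energy is |E_2 − E_1| = 40.80 eV.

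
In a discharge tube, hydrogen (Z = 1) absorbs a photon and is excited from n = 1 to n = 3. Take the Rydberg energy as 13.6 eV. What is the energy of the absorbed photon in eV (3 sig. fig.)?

12.1 eV

E_3 = −13.60/9 = −1.511 eV and E_1 = −13.60/1 = −13.60 eV.
The photon energy is |E_3 − E_1| = 12.1 eV.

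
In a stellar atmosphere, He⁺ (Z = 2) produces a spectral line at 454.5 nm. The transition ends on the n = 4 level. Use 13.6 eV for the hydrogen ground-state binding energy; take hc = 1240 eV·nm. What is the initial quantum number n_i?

The photon energy is ΔE = hc/λ = 1240 / 454.5 = 2.728 eV.
With Z = 2, ΔE = 54.40 × (1/n_f² − 1/n_i²), so 1/n_f² − 1/n_i² = 0.05015.
With n_f = 4: 1/n_i² = 1/16 − 0.05015 = 0.01235, so n_i ≈ 9.00.

n_i = 9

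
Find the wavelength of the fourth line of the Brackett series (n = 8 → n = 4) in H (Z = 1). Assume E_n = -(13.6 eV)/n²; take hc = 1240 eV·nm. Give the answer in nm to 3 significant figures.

1950 nm

The Brackett series terminates on n_f = 4; the fourth line has n_i = 4+4 = 8.
ΔE = 13.60 × (1/4² − 1/8²) = 0.6375 eV.
λ = 1240 / 0.6375 = 1950 nm.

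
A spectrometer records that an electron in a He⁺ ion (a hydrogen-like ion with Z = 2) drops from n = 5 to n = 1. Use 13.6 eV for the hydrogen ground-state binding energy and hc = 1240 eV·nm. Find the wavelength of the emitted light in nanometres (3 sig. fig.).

For Z = 2 the level energies scale as Z², so the effective Rydberg energy is 13.6 × 4 = 54.40 eV.
ΔE = 54.40 × (1/1² − 1/5²) = 54.40 × 0.9600 = 52.22 eV.
λ = hc/ΔE = 1240 / 52.22 = 23.7 nm.

23.7 nm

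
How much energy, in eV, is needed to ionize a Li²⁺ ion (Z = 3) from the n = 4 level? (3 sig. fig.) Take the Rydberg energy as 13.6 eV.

E_n = −13.6 Z²/n² = −122.4/n² eV for Z = 3.
E_4 = −122.4/16 = −7.65 eV, so ionization (to E = 0) requires 7.65 eV.

7.65 eV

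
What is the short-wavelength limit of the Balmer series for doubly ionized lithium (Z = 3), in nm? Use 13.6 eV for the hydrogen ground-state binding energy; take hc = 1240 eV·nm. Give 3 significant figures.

40.5 nm

The Balmer series has lower level n_f = 2; the series limit corresponds to n_i → ∞.
ΔE_max = 13.6 × 9 / 2² = 30.60 eV.
λ_min = 1240 / 30.60 = 40.5 nm.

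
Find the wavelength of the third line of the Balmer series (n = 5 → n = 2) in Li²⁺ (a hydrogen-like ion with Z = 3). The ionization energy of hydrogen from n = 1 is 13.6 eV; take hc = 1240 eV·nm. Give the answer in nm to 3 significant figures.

48.2 nm

The Balmer series terminates on n_f = 2; the third line has n_i = 2+3 = 5.
ΔE = 122.4 × (1/2² − 1/5²) = 25.70 eV.
λ = 1240 / 25.70 = 48.2 nm.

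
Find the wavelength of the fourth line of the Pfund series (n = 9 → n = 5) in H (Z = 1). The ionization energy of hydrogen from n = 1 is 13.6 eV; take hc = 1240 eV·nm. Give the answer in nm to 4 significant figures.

3297 nm

The Pfund series terminates on n_f = 5; the fourth line has n_i = 5+4 = 9.
ΔE = 13.60 × (1/5² − 1/9²) = 0.3761 eV.
λ = 1240 / 0.3761 = 3297 nm.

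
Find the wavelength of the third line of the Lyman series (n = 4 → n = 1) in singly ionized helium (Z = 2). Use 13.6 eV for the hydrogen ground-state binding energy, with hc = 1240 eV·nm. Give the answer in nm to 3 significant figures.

The Lyman series terminates on n_f = 1; the third line has n_i = 1+3 = 4.
ΔE = 54.40 × (1/1² − 1/4²) = 51.00 eV.
λ = 1240 / 51.00 = 24.3 nm.

24.3 nm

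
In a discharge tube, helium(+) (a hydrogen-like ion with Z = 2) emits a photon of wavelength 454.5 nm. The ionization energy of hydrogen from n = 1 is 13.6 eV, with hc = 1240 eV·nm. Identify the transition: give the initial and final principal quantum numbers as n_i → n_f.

n_i = 9, n_f = 4

The photon energy is ΔE = hc/λ = 1240 / 454.5 = 2.728 eV.
With Z = 2, ΔE = 54.40 × (1/n_f² − 1/n_i²), so 1/n_f² − 1/n_i² = 0.05015.
Trying n_f = 4 gives 1/n_i² = 0.01235, i.e. n_i ≈ 9; this pair matches.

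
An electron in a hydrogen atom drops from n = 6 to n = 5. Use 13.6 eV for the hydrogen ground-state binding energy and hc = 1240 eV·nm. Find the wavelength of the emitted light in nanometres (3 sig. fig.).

7460 nm

ΔE = 13.60 × (1/5² − 1/6²) = 13.60 × 0.01222 = 0.1662 eV.
λ = hc/ΔE = 1240 / 0.1662 = 7460 nm.
This line belongs to the Pfund series.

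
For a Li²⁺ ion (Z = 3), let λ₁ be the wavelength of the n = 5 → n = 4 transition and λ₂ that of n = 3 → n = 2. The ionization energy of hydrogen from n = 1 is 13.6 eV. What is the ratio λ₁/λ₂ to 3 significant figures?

6.17

λ ∝ 1/ΔE ∝ 1/(1/n_f² − 1/n_i²), and the Z² and hc factors cancel in the ratio.
λ₁/λ₂ = (1/2² − 1/3²)/(1/4² − 1/5²) = 0.1389/0.02250 = 6.17.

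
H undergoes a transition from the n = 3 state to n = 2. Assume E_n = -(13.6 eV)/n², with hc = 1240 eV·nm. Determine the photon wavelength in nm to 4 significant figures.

ΔE = 13.60 × (1/2² − 1/3²) = 13.60 × 0.1389 = 1.889 eV.
λ = hc/ΔE = 1240 / 1.889 = 656.5 nm.

656.5 nm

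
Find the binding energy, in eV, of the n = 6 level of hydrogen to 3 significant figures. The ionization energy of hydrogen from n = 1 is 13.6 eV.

E_6 = −13.60/36 = −0.378 eV, so ionization (to E = 0) requires 0.378 eV.

0.378 eV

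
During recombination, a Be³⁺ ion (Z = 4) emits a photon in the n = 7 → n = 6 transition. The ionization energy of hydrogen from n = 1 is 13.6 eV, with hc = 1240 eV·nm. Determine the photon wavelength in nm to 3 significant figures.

773 nm

For Z = 4 the level energies scale as Z², so the effective Rydberg energy is 13.6 × 16 = 217.6 eV.
ΔE = 217.6 × (1/6² − 1/7²) = 217.6 × 0.007370 = 1.604 eV.
λ = hc/ΔE = 1240 / 1.604 = 773 nm.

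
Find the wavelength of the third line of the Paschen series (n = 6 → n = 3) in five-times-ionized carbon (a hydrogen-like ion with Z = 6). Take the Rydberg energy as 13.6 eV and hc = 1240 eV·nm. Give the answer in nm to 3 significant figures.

30.4 nm

The Paschen series terminates on n_f = 3; the third line has n_i = 3+3 = 6.
ΔE = 489.6 × (1/3² − 1/6²) = 40.80 eV.
λ = 1240 / 40.80 = 30.4 nm.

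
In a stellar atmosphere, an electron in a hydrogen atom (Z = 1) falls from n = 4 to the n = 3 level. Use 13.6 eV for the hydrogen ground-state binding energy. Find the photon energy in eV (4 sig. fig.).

E_4 = −13.60/16 = −0.8500 eV and E_3 = −13.60/9 = −1.511 eV.
The photon energy is |E_4 − E_3| = 0.6611 eV.

0.6611 eV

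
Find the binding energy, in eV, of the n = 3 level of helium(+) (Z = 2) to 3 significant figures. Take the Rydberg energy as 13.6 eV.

E_n = −13.6 Z²/n² = −54.40/n² eV for Z = 2.
E_3 = −54.40/9 = −6.04 eV, so ionization (to E = 0) requires 6.04 eV.

6.04 eV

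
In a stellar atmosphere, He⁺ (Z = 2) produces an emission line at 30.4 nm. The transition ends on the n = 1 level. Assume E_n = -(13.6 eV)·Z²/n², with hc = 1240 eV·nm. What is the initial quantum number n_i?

The photon energy is ΔE = hc/λ = 1240 / 30.4 = 40.79 eV.
With Z = 2, ΔE = 54.40 × (1/n_f² − 1/n_i²), so 1/n_f² − 1/n_i² = 0.7498.
With n_f = 1: 1/n_i² = 1/1 − 0.7498 = 0.2502, so n_i ≈ 2.00.

n_i = 2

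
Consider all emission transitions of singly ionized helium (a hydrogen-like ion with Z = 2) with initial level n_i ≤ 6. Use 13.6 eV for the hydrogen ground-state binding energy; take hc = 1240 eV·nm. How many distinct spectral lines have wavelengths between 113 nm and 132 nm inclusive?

1

Enumerate all n_i → n_f pairs with 1 ≤ n_f < n_i ≤ 6 and compute λ = 1240 / [13.6·4·(1/n_f² − 1/n_i²)].
Lines falling in [113, 132] nm: 4→2 (121.6 nm).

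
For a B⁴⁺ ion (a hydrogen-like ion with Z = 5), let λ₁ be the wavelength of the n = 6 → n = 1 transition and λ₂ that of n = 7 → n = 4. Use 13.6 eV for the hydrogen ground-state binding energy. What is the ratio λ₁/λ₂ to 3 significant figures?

0.0433

λ ∝ 1/ΔE ∝ 1/(1/n_f² − 1/n_i²), and the Z² and hc factors cancel in the ratio.
λ₁/λ₂ = (1/4² − 1/7²)/(1/1² − 1/6²) = 0.04209/0.9722 = 0.0433.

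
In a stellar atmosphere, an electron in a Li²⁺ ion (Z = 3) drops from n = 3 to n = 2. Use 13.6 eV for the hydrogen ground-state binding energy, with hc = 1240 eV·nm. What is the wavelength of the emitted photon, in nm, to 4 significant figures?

For Z = 3 the level energies scale as Z², so the effective Rydberg energy is 13.6 × 9 = 122.4 eV.
ΔE = 122.4 × (1/2² − 1/3²) = 122.4 × 0.1389 = 17.00 eV.
λ = hc/ΔE = 1240 / 17.00 = 72.94 nm.

72.94 nm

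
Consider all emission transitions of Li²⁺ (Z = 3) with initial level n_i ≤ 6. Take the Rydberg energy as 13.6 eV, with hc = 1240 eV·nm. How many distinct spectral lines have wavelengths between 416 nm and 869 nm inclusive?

Enumerate all n_i → n_f pairs with 1 ≤ n_f < n_i ≤ 6 and compute λ = 1240 / [13.6·9·(1/n_f² − 1/n_i²)].
Lines falling in [416, 869] nm: 5→4 (450.3 nm), 6→5 (828.9 nm).

2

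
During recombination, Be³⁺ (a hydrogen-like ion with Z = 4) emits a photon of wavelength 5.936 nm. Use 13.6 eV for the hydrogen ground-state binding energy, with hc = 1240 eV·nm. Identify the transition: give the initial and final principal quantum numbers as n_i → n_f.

n_i = 5, n_f = 1

The photon energy is ΔE = hc/λ = 1240 / 5.936 = 208.9 eV.
With Z = 4, ΔE = 217.6 × (1/n_f² − 1/n_i²), so 1/n_f² − 1/n_i² = 0.9600.
Trying n_f = 1 gives 1/n_i² = 0.04001, i.e. n_i ≈ 5; this pair matches.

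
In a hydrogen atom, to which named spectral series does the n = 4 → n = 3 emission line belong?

The series is set by the lower level: n_f = 3 is the Paschen series.

Paschen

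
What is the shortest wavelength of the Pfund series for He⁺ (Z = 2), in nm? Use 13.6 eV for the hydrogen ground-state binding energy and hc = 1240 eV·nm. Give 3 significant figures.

570 nm

The Pfund series has lower level n_f = 5; the series limit corresponds to n_i → ∞.
ΔE_max = 13.6 × 4 / 5² = 2.176 eV.
λ_min = 1240 / 2.176 = 570 nm.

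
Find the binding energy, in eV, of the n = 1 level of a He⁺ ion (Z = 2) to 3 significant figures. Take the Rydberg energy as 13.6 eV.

54.4 eV

E_n = −13.6 Z²/n² = −54.40/n² eV for Z = 2.
E_1 = −54.40/1 = −54.4 eV, so ionization (to E = 0) requires 54.4 eV.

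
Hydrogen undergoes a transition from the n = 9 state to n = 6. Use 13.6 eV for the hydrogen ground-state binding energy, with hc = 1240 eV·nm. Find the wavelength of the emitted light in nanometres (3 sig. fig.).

5910 nm

ΔE = 13.60 × (1/6² − 1/9²) = 13.60 × 0.01543 = 0.2099 eV.
λ = hc/ΔE = 1240 / 0.2099 = 5910 nm.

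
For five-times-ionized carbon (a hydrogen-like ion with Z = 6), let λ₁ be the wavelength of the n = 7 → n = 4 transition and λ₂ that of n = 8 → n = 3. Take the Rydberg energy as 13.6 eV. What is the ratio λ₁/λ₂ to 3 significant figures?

λ ∝ 1/ΔE ∝ 1/(1/n_f² − 1/n_i²), and the Z² and hc factors cancel in the ratio.
λ₁/λ₂ = (1/3² − 1/8²)/(1/4² − 1/7²) = 0.09549/0.04209 = 2.27.

2.27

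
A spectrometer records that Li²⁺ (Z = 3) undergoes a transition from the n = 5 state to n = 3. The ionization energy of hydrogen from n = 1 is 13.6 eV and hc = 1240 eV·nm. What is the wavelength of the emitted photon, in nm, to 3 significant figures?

142 nm

For Z = 3 the level energies scale as Z², so the effective Rydberg energy is 13.6 × 9 = 122.4 eV.
ΔE = 122.4 × (1/3² − 1/5²) = 122.4 × 0.07111 = 8.704 eV.
λ = hc/ΔE = 1240 / 8.704 = 142 nm.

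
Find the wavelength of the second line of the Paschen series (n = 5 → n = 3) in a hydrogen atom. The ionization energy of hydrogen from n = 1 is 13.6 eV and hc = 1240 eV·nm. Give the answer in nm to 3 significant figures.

1280 nm

The Paschen series terminates on n_f = 3; the second line has n_i = 3+2 = 5.
ΔE = 13.60 × (1/3² − 1/5²) = 0.9671 eV.
λ = 1240 / 0.9671 = 1280 nm.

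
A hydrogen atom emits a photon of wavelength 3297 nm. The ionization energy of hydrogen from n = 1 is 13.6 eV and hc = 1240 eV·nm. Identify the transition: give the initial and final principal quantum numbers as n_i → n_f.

n_i = 9, n_f = 5

The photon energy is ΔE = hc/λ = 1240 / 3297 = 0.3761 eV.
With Z = 1, ΔE = 13.60 × (1/n_f² − 1/n_i²), so 1/n_f² − 1/n_i² = 0.02765.
Trying n_f = 5 gives 1/n_i² = 0.01235, i.e. n_i ≈ 9; this pair matches.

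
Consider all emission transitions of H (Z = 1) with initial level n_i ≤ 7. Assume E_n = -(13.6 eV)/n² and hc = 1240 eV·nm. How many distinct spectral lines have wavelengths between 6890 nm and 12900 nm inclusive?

2

Enumerate all n_i → n_f pairs with 1 ≤ n_f < n_i ≤ 7 and compute λ = 1240 / [13.6·1·(1/n_f² − 1/n_i²)].
Lines falling in [6890, 12900] nm: 6→5 (7460 nm), 7→6 (12370 nm).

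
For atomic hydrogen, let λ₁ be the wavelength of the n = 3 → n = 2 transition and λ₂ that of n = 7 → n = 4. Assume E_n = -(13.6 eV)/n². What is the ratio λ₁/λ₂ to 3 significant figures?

0.303

λ ∝ 1/ΔE ∝ 1/(1/n_f² − 1/n_i²), and the Z² and hc factors cancel in the ratio.
λ₁/λ₂ = (1/4² − 1/7²)/(1/2² − 1/3²) = 0.04209/0.1389 = 0.303.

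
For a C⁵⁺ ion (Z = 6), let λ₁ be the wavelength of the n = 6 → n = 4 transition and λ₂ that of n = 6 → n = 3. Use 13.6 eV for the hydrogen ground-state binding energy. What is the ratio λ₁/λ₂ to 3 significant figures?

2.40

λ ∝ 1/ΔE ∝ 1/(1/n_f² − 1/n_i²), and the Z² and hc factors cancel in the ratio.
λ₁/λ₂ = (1/3² − 1/6²)/(1/4² − 1/6²) = 0.08333/0.03472 = 2.40.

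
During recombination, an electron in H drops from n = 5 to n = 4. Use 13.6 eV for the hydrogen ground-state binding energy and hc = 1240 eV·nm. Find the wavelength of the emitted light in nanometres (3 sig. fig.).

4050 nm

ΔE = 13.60 × (1/4² − 1/5²) = 13.60 × 0.02250 = 0.3060 eV.
λ = hc/ΔE = 1240 / 0.3060 = 4050 nm.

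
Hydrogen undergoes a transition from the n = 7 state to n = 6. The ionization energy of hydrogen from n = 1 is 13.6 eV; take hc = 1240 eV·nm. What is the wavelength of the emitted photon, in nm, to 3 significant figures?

12400 nm

ΔE = 13.60 × (1/6² − 1/7²) = 13.60 × 0.007370 = 0.1002 eV.
λ = hc/ΔE = 1240 / 0.1002 = 12400 nm.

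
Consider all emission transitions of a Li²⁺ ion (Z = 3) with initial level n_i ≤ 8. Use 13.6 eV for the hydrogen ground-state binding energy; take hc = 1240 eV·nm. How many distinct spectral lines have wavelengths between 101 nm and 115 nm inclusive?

Enumerate all n_i → n_f pairs with 1 ≤ n_f < n_i ≤ 8 and compute λ = 1240 / [13.6·9·(1/n_f² − 1/n_i²)].
Lines falling in [101, 115] nm: 8→3 (106.1 nm), 7→3 (111.7 nm).

2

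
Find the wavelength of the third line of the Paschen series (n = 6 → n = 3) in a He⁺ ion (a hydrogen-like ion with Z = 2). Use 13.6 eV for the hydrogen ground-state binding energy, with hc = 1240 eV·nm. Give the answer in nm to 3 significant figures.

The Paschen series terminates on n_f = 3; the third line has n_i = 3+3 = 6.
ΔE = 54.40 × (1/3² − 1/6²) = 4.533 eV.
λ = 1240 / 4.533 = 274 nm.

274 nm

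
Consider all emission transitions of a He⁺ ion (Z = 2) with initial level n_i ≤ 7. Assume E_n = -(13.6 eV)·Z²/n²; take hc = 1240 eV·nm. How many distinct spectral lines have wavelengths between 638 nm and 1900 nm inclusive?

4

Enumerate all n_i → n_f pairs with 1 ≤ n_f < n_i ≤ 7 and compute λ = 1240 / [13.6·4·(1/n_f² − 1/n_i²)].
Lines falling in [638, 1900] nm: 6→4 (656.5 nm), 5→4 (1013 nm), 7→5 (1163 nm), 6→5 (1865 nm).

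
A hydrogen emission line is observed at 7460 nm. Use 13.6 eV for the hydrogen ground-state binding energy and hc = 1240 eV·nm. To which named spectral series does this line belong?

Pfund

ΔE = 1240/7460 = 0.1662 eV.
This matches 13.6 × (1/5² − 1/6²), so n_f = 5: the Pfund series.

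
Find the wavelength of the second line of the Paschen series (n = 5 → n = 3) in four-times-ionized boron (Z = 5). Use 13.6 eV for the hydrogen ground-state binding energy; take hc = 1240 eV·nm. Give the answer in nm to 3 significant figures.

The Paschen series terminates on n_f = 3; the second line has n_i = 3+2 = 5.
ΔE = 340.0 × (1/3² − 1/5²) = 24.18 eV.
λ = 1240 / 24.18 = 51.3 nm.

51.3 nm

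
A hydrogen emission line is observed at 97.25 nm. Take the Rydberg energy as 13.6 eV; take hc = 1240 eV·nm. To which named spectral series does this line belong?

ΔE = 1240/97.25 = 12.75 eV.
This matches 13.6 × (1/1² − 1/4²), so n_f = 1: the Lyman series.

Lyman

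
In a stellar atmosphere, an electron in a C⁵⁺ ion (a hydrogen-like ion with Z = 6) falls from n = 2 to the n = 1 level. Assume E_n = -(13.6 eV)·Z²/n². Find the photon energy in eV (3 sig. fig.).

The Bohr energies scale as Z², so for Z = 6: E_n = −489.6/n² eV.
E_2 = −489.6/4 = −122.4 eV and E_1 = −489.6/1 = −489.6 eV.
The photon energy is |E_2 − E_1| = 367 eV.

367 eV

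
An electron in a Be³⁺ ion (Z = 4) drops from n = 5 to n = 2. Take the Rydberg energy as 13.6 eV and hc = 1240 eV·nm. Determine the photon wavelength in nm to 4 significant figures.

For Z = 4 the level energies scale as Z², so the effective Rydberg energy is 13.6 × 16 = 217.6 eV.
ΔE = 217.6 × (1/2² − 1/5²) = 217.6 × 0.2100 = 45.70 eV.
λ = hc/ΔE = 1240 / 45.70 = 27.14 nm.

27.14 nm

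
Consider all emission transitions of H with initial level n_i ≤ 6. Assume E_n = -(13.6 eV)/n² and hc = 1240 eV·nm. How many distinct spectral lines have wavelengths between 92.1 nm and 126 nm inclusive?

5

Enumerate all n_i → n_f pairs with 1 ≤ n_f < n_i ≤ 6 and compute λ = 1240 / [13.6·1·(1/n_f² − 1/n_i²)].
Lines falling in [92.1, 126] nm: 6→1 (93.78 nm), 5→1 (94.98 nm), 4→1 (97.25 nm), 3→1 (102.6 nm), 2→1 (121.6 nm).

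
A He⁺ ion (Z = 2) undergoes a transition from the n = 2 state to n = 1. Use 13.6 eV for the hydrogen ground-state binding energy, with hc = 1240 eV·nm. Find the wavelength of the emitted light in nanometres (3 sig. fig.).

For Z = 2 the level energies scale as Z², so the effective Rydberg energy is 13.6 × 4 = 54.40 eV.
ΔE = 54.40 × (1/1² − 1/2²) = 54.40 × 0.7500 = 40.80 eV.
λ = hc/ΔE = 1240 / 40.80 = 30.4 nm.

30.4 nm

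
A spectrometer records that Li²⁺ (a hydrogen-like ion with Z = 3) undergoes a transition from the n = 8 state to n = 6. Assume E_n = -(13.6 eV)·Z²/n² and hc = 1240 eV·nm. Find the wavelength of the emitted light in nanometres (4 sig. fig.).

833.6 nm

For Z = 3 the level energies scale as Z², so the effective Rydberg energy is 13.6 × 9 = 122.4 eV.
ΔE = 122.4 × (1/6² − 1/8²) = 122.4 × 0.01215 = 1.488 eV.
λ = hc/ΔE = 1240 / 1.488 = 833.6 nm.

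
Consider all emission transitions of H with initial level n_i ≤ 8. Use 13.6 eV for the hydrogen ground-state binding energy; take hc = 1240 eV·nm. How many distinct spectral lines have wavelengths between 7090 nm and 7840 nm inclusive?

Enumerate all n_i → n_f pairs with 1 ≤ n_f < n_i ≤ 8 and compute λ = 1240 / [13.6·1·(1/n_f² − 1/n_i²)].
Lines falling in [7090, 7840] nm: 6→5 (7460 nm), 8→6 (7503 nm).

2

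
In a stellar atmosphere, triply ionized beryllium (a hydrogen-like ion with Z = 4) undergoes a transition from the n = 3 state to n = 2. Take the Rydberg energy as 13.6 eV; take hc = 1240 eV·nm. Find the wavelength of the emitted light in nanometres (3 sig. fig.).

For Z = 4 the level energies scale as Z², so the effective Rydberg energy is 13.6 × 16 = 217.6 eV.
ΔE = 217.6 × (1/2² − 1/3²) = 217.6 × 0.1389 = 30.22 eV.
λ = hc/ΔE = 1240 / 30.22 = 41.0 nm.

41.0 nm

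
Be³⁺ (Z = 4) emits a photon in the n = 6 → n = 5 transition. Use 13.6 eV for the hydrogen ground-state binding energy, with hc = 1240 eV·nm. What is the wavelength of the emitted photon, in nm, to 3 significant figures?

466 nm

For Z = 4 the level energies scale as Z², so the effective Rydberg energy is 13.6 × 16 = 217.6 eV.
ΔE = 217.6 × (1/5² − 1/6²) = 217.6 × 0.01222 = 2.660 eV.
λ = hc/ΔE = 1240 / 2.660 = 466 nm.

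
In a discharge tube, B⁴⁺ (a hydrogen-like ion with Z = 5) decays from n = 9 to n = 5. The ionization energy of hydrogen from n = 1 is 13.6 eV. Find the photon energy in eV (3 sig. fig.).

9.40 eV

The Bohr energies scale as Z², so for Z = 5: E_n = −340.0/n² eV.
E_9 = −340.0/81 = −4.198 eV and E_5 = −340.0/25 = −13.60 eV.
The photon energy is |E_9 − E_5| = 9.40 eV.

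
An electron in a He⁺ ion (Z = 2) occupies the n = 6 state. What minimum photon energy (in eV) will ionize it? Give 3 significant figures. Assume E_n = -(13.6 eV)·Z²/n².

1.51 eV

E_n = −13.6 Z²/n² = −54.40/n² eV for Z = 2.
E_6 = −54.40/36 = −1.51 eV, so ionization (to E = 0) requires 1.51 eV.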